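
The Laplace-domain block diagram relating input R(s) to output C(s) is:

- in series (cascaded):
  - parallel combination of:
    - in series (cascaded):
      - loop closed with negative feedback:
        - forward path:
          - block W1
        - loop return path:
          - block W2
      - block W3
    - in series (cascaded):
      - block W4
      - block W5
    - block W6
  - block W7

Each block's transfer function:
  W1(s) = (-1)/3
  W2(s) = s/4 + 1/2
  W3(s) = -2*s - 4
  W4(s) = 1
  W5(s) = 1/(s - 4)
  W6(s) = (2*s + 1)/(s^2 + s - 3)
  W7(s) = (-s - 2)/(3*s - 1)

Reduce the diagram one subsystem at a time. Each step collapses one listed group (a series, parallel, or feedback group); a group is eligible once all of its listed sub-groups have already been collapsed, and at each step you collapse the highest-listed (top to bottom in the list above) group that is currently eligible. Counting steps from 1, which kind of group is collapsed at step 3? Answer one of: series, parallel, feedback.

Reducing step by step:

1. collapse the loop (W1 forward, W2 return)
2. cascade [W1/(1+W1*W2)], W3
3. reduce the series chain W4, W5
4. sum the parallel branches ([W1/(1+W1*W2)]*W3), (W4*W5), W6
5. combine (([W1/(1+W1*W2)]*W3)+(W4*W5)+W6), W7 in series
Step 3: series.

Answer: series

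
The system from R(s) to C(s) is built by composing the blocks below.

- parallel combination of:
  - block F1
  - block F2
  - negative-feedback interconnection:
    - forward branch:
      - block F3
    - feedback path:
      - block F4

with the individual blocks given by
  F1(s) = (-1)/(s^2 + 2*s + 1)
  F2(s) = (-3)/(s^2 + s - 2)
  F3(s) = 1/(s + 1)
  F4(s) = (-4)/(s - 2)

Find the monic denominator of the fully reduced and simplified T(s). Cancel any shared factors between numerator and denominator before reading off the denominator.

The answer is s^5 - 8*s^3 - 6*s^2 + 7*s + 6.

Reasoning:
(1) apply the feedback formula to F3, F4 -> (s - 2)/(s^2 - s - 6)
(2) combine F1, F2, [F3/(1+F3*F4)] in parallel -> (s^4 - 5*s^3 + 2*s^2 + 21*s + 5)/(s^5 - 8*s^3 - 6*s^2 + 7*s + 6)
T(s) is the step-2 result (common factors already cancelled). Leading coefficient of the denominator: 1, so no rescaling is needed.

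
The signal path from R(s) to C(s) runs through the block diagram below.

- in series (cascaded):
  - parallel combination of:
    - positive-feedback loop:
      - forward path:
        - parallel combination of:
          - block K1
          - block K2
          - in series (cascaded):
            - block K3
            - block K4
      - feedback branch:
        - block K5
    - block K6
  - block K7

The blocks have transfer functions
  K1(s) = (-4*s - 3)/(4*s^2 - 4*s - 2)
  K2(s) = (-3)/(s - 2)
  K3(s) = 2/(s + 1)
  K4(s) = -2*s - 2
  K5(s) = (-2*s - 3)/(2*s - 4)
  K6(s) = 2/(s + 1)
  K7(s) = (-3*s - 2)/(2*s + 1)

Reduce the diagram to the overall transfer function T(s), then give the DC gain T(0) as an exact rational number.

(1) reduce the series chain K3, K4 -> -4
(2) sum the parallel branches K1, K2, (K3*K4) -> (-16*s^3 + 32*s^2 - 7*s - 4)/(4*s^3 - 12*s^2 + 6*s + 4)
(3) feedback reduction of (K1+K2+(K3*K4)), K5 -> (32*s^4 - 128*s^3 + 142*s^2 - 20*s - 16)/(24*s^4 + 24*s^3 - 142*s^2 + 45*s + 28)
(4) add [(K1+K2+(K3*K4))/(1-(K1+K2+(K3*K4))*K5)], K6 (parallel) -> (32*s^5 - 48*s^4 + 62*s^3 - 162*s^2 + 54*s + 40)/(24*s^5 + 48*s^4 - 118*s^3 - 97*s^2 + 73*s + 28)
(5) reduce the series chain ([(K1+K2+(K3*K4))/(1-(K1+K2+(K3*K4))*K5)]+K6), K7 -> (-96*s^6 + 80*s^5 - 90*s^4 + 362*s^3 + 162*s^2 - 228*s - 80)/(48*s^6 + 120*s^5 - 188*s^4 - 312*s^3 + 49*s^2 + 129*s + 28)
That last expression is T(s); at s = 0 only the constant terms survive, so T(0) = -80/28 = -20/7.

Therefore the answer is -20/7.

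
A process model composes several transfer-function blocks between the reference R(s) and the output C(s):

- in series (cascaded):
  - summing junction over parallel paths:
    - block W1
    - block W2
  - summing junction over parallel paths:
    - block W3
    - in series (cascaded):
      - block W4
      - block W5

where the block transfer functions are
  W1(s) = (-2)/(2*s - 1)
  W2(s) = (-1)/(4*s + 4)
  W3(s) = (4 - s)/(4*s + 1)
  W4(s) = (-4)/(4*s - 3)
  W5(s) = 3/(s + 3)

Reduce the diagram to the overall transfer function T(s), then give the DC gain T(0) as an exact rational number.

Step 1. parallel reduction of W1, W2, giving (-10*s - 7)/(8*s^2 + 4*s - 4)
Step 2. reduce the series chain W4, W5, giving (-12)/(4*s^2 + 9*s - 9)
Step 3. parallel reduction of W3, (W4*W5), giving (-4*s^3 + 7*s^2 - 3*s - 48)/(16*s^3 + 40*s^2 - 27*s - 9)
Step 4. cascade (W1+W2), (W3+(W4*W5)), giving (40*s^4 - 42*s^3 - 19*s^2 + 501*s + 336)/(128*s^5 + 384*s^4 - 120*s^3 - 340*s^2 + 72*s + 36)
Evaluating the step-4 result (the overall T(s)) at s = 0 gives T(0) = 336/36 = 28/3.

Final answer: 28/3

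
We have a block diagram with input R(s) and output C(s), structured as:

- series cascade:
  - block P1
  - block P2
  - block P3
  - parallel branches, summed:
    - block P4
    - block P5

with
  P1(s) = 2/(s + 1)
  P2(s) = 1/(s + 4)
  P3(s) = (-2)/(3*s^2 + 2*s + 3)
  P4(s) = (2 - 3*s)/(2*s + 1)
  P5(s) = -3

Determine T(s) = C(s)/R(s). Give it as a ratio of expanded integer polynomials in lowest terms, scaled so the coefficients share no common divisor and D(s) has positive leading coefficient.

Step 1. add P4, P5 (parallel), giving (-9*s - 1)/(2*s + 1)
Step 2. reduce the series chain P1, P2, P3, (P4+P5): this yields T(s), and no further normalization is needed

Answer: (36*s + 4)/(6*s^5 + 37*s^4 + 67*s^3 + 71*s^2 + 47*s + 12)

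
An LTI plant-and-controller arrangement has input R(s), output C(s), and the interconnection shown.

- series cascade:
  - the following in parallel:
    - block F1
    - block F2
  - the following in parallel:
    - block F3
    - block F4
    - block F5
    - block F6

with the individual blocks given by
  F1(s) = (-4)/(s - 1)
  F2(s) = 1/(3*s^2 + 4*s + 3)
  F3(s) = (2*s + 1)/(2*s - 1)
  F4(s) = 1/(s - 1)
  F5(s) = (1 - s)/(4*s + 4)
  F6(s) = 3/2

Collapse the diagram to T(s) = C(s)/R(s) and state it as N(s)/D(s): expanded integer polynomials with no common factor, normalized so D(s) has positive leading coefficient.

First reduce the diagram to T(s).

Step 1. sum the parallel branches F1, F2 gives (-12*s^2 - 15*s - 13)/(3*s^3 + s^2 - s - 3)
Step 2. parallel reduction of F3, F4, F5, F6 gives (18*s^3 + 11*s^2 - 20*s - 1)/(8*s^3 - 4*s^2 - 8*s + 4)
Step 3. reduce the series chain (F1+F2), (F3+F4+F5+F6), which is the overall transfer function T(s) = C(s)/R(s) in lowest terms

Answer: (-216*s^5 - 402*s^4 - 159*s^3 + 169*s^2 + 275*s + 13)/(24*s^6 - 4*s^5 - 36*s^4 - 16*s^3 + 24*s^2 + 20*s - 12)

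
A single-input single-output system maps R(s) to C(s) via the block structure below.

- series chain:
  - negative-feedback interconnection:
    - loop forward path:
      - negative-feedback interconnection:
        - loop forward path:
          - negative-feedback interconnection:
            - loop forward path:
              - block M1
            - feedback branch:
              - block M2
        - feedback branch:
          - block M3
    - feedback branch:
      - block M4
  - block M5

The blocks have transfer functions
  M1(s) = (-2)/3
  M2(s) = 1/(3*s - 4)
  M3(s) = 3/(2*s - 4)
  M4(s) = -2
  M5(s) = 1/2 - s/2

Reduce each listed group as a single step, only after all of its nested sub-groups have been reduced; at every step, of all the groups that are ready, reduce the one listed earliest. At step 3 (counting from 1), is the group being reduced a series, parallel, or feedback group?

1. collapse the loop (M1 forward, M2 return)
2. apply the feedback formula to [M1/(1+M1*M2)], M3
3. feedback reduction of [[M1/(1+M1*M2)]/(1+[M1/(1+M1*M2)]*M3)], M4
4. series reduction of [[[M1/(1+M1*M2)]/(1+[M1/(1+M1*M2)]*M3)]/(1+[[M1/(1+M1*M2)]/(1+[M1/(1+M1*M2)]*M3)]*M4)], M5
So the answer for step 3 is feedback.

Final answer: feedback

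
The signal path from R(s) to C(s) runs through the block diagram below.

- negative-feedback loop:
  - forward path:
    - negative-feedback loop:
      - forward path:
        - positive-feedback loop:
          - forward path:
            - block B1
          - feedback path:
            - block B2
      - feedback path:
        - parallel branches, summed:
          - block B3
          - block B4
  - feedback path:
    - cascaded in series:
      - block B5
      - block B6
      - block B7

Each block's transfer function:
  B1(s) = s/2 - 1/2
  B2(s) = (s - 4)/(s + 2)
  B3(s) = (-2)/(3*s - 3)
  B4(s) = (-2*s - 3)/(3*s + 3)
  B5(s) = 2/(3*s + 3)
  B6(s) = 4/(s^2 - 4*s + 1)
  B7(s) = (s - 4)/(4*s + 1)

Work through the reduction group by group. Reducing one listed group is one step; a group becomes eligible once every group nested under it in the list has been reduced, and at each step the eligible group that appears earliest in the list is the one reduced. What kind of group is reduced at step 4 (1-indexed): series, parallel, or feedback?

Answer: series

Working:
(1) apply the feedback formula to B1, B2
(2) parallel reduction of B3, B4
(3) apply the feedback formula to [B1/(1-B1*B2)], (B3+B4)
(4) reduce the series chain B5, B6, B7
(5) apply the feedback formula to [[B1/(1-B1*B2)]/(1+[B1/(1-B1*B2)]*(B3+B4))], (B5*B6*B7)
Step 4: series.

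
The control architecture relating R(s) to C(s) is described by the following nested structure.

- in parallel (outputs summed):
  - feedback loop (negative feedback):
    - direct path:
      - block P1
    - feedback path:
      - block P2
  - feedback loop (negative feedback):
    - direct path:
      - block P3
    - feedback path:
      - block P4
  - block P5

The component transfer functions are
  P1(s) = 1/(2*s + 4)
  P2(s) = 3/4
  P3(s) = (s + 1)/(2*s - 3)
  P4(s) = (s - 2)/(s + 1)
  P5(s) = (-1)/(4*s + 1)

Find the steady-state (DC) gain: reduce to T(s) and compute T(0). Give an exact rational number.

The answer is -94/95.

Reasoning:
1. apply the feedback formula to P1, P2 -> 4/(8*s + 19)
2. reduce the feedback loop with forward P3 and return P4 -> (s + 1)/(3*s - 5)
3. reduce the parallel group [P1/(1+P1*P2)], [P3/(1+P3*P4)], P5 -> (32*s^3 + 140*s^2 + 18*s + 94)/(96*s^3 + 92*s^2 - 363*s - 95)
That last expression is T(s); at s = 0 only the constant terms survive, so T(0) = 94/(-95) = -94/95.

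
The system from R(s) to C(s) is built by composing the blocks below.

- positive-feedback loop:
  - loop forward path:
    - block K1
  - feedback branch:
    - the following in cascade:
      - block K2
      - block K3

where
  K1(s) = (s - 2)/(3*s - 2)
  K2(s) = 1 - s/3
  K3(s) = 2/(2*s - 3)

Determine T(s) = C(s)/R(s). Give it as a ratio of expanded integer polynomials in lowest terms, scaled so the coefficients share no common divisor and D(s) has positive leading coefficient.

The answer is (6*s^2 - 21*s + 18)/(20*s^2 - 49*s + 30).

Reasoning:
[1] cascade K2, K3, giving (6 - 2*s)/(6*s - 9)
[2] feedback reduction of K1, (K2*K3); the result is T(s) itself (integer coefficients, no common factor, positive leading denominator coefficient)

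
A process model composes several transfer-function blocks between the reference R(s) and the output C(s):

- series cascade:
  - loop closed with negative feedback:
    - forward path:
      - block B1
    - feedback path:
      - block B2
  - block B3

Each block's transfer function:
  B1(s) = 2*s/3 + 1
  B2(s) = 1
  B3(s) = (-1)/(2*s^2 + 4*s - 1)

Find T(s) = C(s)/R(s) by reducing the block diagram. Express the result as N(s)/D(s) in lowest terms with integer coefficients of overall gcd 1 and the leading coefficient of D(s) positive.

[1] apply the feedback formula to B1, B2 gives (2*s + 3)/(2*s + 6)
[2] cascade [B1/(1+B1*B2)], B3 - this is the overall T(s), already in the required normalized form

Therefore the answer is (-2*s - 3)/(4*s^3 + 20*s^2 + 22*s - 6).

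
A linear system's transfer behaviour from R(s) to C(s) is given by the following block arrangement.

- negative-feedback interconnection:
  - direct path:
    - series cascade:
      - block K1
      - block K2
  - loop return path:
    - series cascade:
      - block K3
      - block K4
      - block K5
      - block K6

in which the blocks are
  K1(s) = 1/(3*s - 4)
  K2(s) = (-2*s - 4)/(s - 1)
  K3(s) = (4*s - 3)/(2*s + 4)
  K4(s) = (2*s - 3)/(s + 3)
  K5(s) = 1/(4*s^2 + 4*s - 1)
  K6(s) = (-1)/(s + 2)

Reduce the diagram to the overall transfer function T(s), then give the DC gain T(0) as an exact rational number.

Step 1: combine K1, K2 in series: (-2*s - 4)/(3*s^2 - 7*s + 4)
Step 2: combine K3, K4, K5, K6 in series: (-8*s^2 + 18*s - 9)/(8*s^5 + 64*s^4 + 182*s^3 + 210*s^2 + 64*s - 24)
Step 3: close the feedback loop around (K1*K2), (K3*K4*K5*K6): (-8*s^5 - 64*s^4 - 182*s^3 - 210*s^2 - 64*s + 24)/(12*s^6 + 44*s^5 - 23*s^4 - 148*s^3 + 29*s^2 + 100*s - 15)
The step-3 result is T(s). Setting s = 0: T(0) = 24/(-15) = -8/5.

Hence the answer: -8/5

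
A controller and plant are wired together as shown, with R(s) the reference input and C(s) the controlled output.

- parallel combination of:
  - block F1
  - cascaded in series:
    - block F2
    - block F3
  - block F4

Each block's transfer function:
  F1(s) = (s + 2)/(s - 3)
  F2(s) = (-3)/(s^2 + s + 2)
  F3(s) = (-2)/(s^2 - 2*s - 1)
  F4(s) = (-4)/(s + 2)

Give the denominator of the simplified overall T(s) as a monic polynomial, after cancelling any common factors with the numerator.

Reducing step by step:

Step 1. multiply F2, F3 (series) = 6/(s^4 - s^3 - s^2 - 5*s - 2)
Step 2. reduce the parallel group F1, (F2*F3), F4 = (s^6 - s^5 + 15*s^4 - 21*s^3 - 12*s^2 - 86*s - 68)/(s^6 - 2*s^5 - 6*s^4 + 2*s^3 + 9*s^2 + 32*s + 12)
T(s) is the step-2 result (common factors already cancelled). Leading coefficient of the denominator: 1, so no rescaling is needed.

Answer: s^6 - 2*s^5 - 6*s^4 + 2*s^3 + 9*s^2 + 32*s + 12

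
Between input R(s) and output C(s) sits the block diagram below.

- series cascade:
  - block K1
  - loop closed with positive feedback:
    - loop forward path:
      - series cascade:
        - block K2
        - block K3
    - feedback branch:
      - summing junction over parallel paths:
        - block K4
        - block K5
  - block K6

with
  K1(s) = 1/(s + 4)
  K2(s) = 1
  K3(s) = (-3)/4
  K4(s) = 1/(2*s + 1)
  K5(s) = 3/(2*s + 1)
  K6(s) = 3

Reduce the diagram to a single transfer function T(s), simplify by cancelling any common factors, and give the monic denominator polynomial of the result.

Step 1. series reduction of K2, K3: (-3)/4
Step 2. sum the parallel branches K4, K5: 4/(2*s + 1)
Step 3. close the feedback loop around (K2*K3), (K4+K5): (-6*s - 3)/(8*s + 16)
Step 4. multiply K1, [(K2*K3)/(1-(K2*K3)*(K4+K5))], K6 (series): (-18*s - 9)/(8*s^2 + 48*s + 64)
No further cancellation is possible in the step-4 result, so that is T(s). Its denominator becomes monic after dividing by the leading coefficient 8.

Final answer: s^2 + 6*s + 8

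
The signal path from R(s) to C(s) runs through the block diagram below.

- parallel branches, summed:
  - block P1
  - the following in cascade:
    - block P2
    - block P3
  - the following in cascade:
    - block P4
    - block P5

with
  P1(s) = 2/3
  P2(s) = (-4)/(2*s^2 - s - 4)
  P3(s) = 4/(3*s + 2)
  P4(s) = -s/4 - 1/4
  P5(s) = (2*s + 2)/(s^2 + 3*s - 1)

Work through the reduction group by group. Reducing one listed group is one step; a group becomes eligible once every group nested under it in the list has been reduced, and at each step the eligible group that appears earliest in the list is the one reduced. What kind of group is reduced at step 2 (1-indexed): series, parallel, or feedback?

The answer is series.

Reasoning:
[1] combine P2, P3 in series
[2] cascade P4, P5
[3] parallel reduction of P1, (P2*P3), (P4*P5)
The group at step 2 is a series group.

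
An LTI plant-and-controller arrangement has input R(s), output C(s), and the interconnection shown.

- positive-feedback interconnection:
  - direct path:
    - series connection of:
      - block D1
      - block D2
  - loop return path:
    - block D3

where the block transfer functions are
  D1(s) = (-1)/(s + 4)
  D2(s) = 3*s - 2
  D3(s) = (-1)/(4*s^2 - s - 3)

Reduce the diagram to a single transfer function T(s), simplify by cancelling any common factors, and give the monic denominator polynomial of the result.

The answer is s^3 + 15*s^2/4 - 5*s/2 - 5/2.

Reasoning:
Step 1 - combine D1, D2 in series = (2 - 3*s)/(s + 4)
Step 2 - apply the feedback formula to (D1*D2), D3 = (-12*s^3 + 11*s^2 + 7*s - 6)/(4*s^3 + 15*s^2 - 10*s - 10)
That last expression is T(s), already simplified. Scaling its denominator by 1/4 (the reciprocal of the leading coefficient) yields the monic denominator.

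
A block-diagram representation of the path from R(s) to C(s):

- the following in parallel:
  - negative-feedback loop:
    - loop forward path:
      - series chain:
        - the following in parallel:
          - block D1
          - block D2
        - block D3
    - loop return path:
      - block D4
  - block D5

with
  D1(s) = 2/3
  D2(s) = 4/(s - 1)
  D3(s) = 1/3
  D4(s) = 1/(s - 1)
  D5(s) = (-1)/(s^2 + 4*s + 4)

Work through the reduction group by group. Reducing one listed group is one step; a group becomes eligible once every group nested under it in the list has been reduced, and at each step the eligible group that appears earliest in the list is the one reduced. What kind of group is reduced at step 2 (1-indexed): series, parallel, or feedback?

Step 1: add D1, D2 (parallel)
Step 2: combine (D1+D2), D3 in series
Step 3: feedback reduction of ((D1+D2)*D3), D4
Step 4: combine [((D1+D2)*D3)/(1+((D1+D2)*D3)*D4)], D5 in parallel
Step 2 collapses a series group.

Hence the answer: series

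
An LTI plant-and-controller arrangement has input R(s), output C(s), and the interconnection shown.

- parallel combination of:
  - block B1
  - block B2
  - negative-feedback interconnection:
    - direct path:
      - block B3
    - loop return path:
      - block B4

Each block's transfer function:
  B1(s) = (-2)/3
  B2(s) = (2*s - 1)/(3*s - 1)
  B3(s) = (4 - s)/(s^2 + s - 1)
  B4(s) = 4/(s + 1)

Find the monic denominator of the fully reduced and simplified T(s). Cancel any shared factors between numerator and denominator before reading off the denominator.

Step 1 - reduce the feedback loop with forward B3 and return B4: (-s^2 + 3*s + 4)/(s^3 + 2*s^2 - 4*s + 15)
Step 2 - add B1, B2, [B3/(1+B3*B4)] (parallel): (-10*s^3 + 28*s^2 + 31*s - 27)/(9*s^4 + 15*s^3 - 42*s^2 + 147*s - 45)
No further cancellation is possible in the step-2 result, so that is T(s). Its denominator becomes monic after dividing by the leading coefficient 9.

Hence the answer: s^4 + 5*s^3/3 - 14*s^2/3 + 49*s/3 - 5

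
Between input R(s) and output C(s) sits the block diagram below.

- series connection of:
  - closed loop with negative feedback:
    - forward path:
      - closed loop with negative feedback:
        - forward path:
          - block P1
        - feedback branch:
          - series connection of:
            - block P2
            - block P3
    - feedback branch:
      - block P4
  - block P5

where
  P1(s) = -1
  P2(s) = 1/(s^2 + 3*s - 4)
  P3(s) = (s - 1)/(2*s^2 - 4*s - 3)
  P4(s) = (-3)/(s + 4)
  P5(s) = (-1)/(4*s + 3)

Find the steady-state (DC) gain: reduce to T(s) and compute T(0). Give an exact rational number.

Step 1: reduce the series chain P2, P3 gives 1/(2*s^3 + 4*s^2 - 19*s - 12)
Step 2: reduce the feedback loop with forward P1 and return (P2*P3) gives (-2*s^3 - 4*s^2 + 19*s + 12)/(2*s^3 + 4*s^2 - 19*s - 13)
Step 3: collapse the loop ([P1/(1+P1*(P2*P3))] forward, P4 return) gives (-2*s^3 - 4*s^2 + 19*s + 12)/(2*s^3 + 10*s^2 - 31*s - 22)
Step 4: reduce the series chain [[P1/(1+P1*(P2*P3))]/(1+[P1/(1+P1*(P2*P3))]*P4)], P5 gives (2*s^3 + 4*s^2 - 19*s - 12)/(8*s^4 + 46*s^3 - 94*s^2 - 181*s - 66)
Evaluating the step-4 result (the overall T(s)) at s = 0 gives T(0) = -12/(-66) = 2/11.

Therefore the answer is 2/11.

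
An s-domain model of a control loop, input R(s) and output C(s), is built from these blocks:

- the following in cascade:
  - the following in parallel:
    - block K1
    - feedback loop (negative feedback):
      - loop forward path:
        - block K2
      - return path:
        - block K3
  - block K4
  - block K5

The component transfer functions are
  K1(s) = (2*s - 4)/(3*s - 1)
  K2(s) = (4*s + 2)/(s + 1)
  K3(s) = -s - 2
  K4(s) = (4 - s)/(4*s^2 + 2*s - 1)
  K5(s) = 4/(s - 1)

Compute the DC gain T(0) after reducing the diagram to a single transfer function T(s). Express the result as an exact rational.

Step 1 - feedback reduction of K2, K3 = (-4*s - 2)/(4*s^2 + 9*s + 3)
Step 2 - reduce the parallel group K1, [K2/(1+K2*K3)] = (8*s^3 - 10*s^2 - 32*s - 10)/(12*s^3 + 23*s^2 - 3)
Step 3 - multiply (K1+[K2/(1+K2*K3)]), K4, K5 (series) = (-32*s^4 + 168*s^3 - 32*s^2 - 472*s - 160)/(48*s^6 + 68*s^5 - 82*s^4 - 69*s^3 + 29*s^2 + 9*s - 3)
Step 3 gives the overall T(s). Then T(0) = -160/(-3) = 160/3.

Therefore the answer is 160/3.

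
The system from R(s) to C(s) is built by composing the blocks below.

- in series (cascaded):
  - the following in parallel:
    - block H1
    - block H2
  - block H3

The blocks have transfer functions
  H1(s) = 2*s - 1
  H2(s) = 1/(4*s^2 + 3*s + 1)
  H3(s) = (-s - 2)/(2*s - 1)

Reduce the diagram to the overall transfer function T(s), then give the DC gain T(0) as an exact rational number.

The answer is 0.

Reasoning:
Step 1. sum the parallel branches H1, H2: (8*s^3 + 2*s^2 - s)/(4*s^2 + 3*s + 1)
Step 2. multiply (H1+H2), H3 (series): (-8*s^4 - 18*s^3 - 3*s^2 + 2*s)/(8*s^3 + 2*s^2 - s - 1)
Evaluating the step-2 result (the overall T(s)) at s = 0 gives T(0) = 0/(-1) = 0.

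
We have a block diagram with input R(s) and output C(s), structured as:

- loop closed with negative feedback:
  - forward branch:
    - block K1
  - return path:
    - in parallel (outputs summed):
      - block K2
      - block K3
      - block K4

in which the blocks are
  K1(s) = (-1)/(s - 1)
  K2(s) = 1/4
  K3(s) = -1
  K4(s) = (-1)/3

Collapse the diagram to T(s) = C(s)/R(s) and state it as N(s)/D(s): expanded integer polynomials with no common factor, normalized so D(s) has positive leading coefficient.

First reduce the diagram to T(s).

(1) add K2, K3, K4 (parallel) gives (-13)/12
(2) apply the feedback formula to K1, (K2+K3+K4) - this is the overall T(s), already in the required normalized form

Answer: (-12)/(12*s + 1)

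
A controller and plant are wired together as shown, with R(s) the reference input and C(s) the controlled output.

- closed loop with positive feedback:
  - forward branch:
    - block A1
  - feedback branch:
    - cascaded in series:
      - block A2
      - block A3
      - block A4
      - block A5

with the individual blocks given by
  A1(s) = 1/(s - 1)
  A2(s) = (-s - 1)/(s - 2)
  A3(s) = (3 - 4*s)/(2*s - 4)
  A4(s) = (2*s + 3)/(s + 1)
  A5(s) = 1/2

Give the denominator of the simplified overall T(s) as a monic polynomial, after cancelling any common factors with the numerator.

[1] reduce the series chain A2, A3, A4, A5 -> (8*s^2 + 6*s - 9)/(4*s^2 - 16*s + 16)
[2] apply the feedback formula to A1, (A2*A3*A4*A5) -> (4*s^2 - 16*s + 16)/(4*s^3 - 28*s^2 + 26*s - 7)
The result of step 2 is T(s) in lowest terms. Its denominator has leading coefficient 4; dividing the denominator through by 4 makes it monic.

Therefore the answer is s^3 - 7*s^2 + 13*s/2 - 7/4.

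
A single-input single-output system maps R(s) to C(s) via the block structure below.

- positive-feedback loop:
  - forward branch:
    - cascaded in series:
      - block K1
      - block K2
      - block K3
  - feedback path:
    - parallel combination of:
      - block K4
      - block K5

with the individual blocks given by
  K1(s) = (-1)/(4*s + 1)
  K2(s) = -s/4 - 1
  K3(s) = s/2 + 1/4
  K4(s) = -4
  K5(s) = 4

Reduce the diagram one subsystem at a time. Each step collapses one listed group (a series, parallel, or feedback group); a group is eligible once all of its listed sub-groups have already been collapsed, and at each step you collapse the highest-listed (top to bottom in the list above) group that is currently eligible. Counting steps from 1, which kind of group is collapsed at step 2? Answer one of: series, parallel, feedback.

[1] multiply K1, K2, K3 (series)
[2] parallel reduction of K4, K5
[3] reduce the feedback loop with forward (K1*K2*K3) and return (K4+K5)
Step 2: parallel.

Final answer: parallel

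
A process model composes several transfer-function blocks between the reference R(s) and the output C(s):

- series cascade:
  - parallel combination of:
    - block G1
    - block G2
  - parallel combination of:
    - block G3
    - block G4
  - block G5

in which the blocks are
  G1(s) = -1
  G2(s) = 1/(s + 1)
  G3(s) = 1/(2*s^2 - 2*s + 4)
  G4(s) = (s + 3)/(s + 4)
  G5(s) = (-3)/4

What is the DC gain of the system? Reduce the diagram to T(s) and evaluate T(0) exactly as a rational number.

Reducing step by step:

Step 1 - sum the parallel branches G1, G2, giving (-s)/(s + 1)
Step 2 - reduce the parallel group G3, G4, giving (2*s^3 + 4*s^2 - s + 16)/(2*s^3 + 6*s^2 - 4*s + 16)
Step 3 - multiply (G1+G2), (G3+G4), G5 (series), giving (6*s^4 + 12*s^3 - 3*s^2 + 48*s)/(8*s^4 + 32*s^3 + 8*s^2 + 48*s + 64)
That last expression is T(s); at s = 0 only the constant terms survive, so T(0) = 0/64 = 0.

Answer: 0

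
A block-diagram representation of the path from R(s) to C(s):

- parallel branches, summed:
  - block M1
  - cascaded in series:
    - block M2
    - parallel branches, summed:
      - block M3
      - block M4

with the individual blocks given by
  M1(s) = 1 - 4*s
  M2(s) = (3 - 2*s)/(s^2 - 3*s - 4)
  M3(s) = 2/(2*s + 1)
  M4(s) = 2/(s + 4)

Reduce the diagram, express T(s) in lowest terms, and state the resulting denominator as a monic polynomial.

Step 1 - reduce the parallel group M3, M4 = (6*s + 10)/(2*s^2 + 9*s + 4)
Step 2 - cascade M2, (M3+M4) = (-12*s^2 - 2*s + 30)/(2*s^4 + 3*s^3 - 31*s^2 - 48*s - 16)
Step 3 - reduce the parallel group M1, (M2*(M3+M4)) = (-8*s^5 - 10*s^4 + 127*s^3 + 149*s^2 + 14*s + 14)/(2*s^4 + 3*s^3 - 31*s^2 - 48*s - 16)
No further cancellation is possible in the step-3 result, so that is T(s). Its denominator becomes monic after dividing by the leading coefficient 2.

Answer: s^4 + 3*s^3/2 - 31*s^2/2 - 24*s - 8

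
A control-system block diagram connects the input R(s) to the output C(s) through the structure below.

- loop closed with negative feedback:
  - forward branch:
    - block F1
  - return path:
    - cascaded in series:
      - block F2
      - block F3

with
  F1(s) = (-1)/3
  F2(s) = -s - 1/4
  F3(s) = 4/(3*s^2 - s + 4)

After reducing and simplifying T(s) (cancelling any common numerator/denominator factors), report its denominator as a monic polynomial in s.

[1] reduce the series chain F2, F3; result (-4*s - 1)/(3*s^2 - s + 4)
[2] collapse the loop (F1 forward, (F2*F3) return); result (-3*s^2 + s - 4)/(9*s^2 + s + 13)
T(s) is the step-2 result (common factors already cancelled). Leading coefficient of the denominator: 9. Divide through by 9 for the monic polynomial.

Final answer: s^2 + s/9 + 13/9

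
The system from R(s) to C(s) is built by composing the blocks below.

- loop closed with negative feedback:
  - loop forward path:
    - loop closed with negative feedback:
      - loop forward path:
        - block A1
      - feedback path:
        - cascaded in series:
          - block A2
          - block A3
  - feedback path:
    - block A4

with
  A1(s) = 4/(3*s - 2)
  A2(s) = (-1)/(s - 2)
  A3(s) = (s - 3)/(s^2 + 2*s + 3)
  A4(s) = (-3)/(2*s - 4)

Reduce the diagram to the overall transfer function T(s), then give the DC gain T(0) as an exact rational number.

Step 1: cascade A2, A3 -> (3 - s)/(s^3 - s - 6)
Step 2: feedback reduction of A1, (A2*A3) -> (4*s^3 - 4*s - 24)/(3*s^4 - 2*s^3 - 3*s^2 - 20*s + 24)
Step 3: close the feedback loop around [A1/(1+A1*(A2*A3))], A4 -> (4*s^3 - 4*s - 24)/(3*s^4 - 2*s^3 - 9*s^2 - 32*s + 6)
Evaluating the step-3 result (the overall T(s)) at s = 0 gives T(0) = -24/6 = -4.

Final answer: -4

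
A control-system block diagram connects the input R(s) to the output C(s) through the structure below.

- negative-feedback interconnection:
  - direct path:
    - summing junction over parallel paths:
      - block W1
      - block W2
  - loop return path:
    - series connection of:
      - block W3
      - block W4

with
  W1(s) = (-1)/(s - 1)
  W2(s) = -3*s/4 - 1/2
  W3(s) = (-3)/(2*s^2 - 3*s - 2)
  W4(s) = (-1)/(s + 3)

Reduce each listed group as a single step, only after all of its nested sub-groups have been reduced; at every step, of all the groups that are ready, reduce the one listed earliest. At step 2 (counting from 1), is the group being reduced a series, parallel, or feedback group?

The answer is series.

Reasoning:
[1] reduce the parallel group W1, W2
[2] multiply W3, W4 (series)
[3] reduce the feedback loop with forward (W1+W2) and return (W3*W4)
So the answer for step 2 is series.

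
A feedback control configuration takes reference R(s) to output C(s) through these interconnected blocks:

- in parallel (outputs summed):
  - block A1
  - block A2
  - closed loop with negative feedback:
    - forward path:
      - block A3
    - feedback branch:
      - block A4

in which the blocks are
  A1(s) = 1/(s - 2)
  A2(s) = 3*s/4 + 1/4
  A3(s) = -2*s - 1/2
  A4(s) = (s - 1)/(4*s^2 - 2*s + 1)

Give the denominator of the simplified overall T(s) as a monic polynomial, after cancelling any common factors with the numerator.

[1] reduce the feedback loop with forward A3 and return A4 gives (-16*s^3 + 4*s^2 - 2*s - 1)/(4*s^2 - s + 3)
[2] reduce the parallel group A1, A2, [A3/(1+A3*A4)] gives (-52*s^4 + 121*s^3 - 18*s^2 - 5*s + 14)/(16*s^3 - 36*s^2 + 20*s - 24)
No further cancellation is possible in the step-2 result, so that is T(s). Its denominator becomes monic after dividing by the leading coefficient 16.

Final answer: s^3 - 9*s^2/4 + 5*s/4 - 3/2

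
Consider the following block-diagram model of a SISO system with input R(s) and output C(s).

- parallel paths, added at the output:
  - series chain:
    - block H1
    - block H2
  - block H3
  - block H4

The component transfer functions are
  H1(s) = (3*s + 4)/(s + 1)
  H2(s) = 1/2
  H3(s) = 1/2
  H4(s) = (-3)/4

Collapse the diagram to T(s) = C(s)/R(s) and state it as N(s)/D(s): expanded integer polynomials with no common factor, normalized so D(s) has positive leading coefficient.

The answer is (5*s + 7)/(4*s + 4).

Reasoning:
(1) reduce the series chain H1, H2 -> (3*s + 4)/(2*s + 2)
(2) combine (H1*H2), H3, H4 in parallel, which is the overall transfer function T(s) = C(s)/R(s) in lowest terms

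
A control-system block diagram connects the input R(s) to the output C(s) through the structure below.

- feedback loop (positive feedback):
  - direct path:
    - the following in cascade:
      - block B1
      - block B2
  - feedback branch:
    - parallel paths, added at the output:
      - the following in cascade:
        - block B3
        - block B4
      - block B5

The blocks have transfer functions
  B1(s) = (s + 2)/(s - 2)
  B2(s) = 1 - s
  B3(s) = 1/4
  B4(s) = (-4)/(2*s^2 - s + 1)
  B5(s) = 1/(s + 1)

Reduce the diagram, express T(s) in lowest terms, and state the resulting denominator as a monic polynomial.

1. reduce the series chain B1, B2; result (-s^2 - s + 2)/(s - 2)
2. series reduction of B3, B4; result (-1)/(2*s^2 - s + 1)
3. parallel reduction of (B3*B4), B5; result (2*s^2 - 2*s)/(2*s^3 + s^2 + 1)
4. feedback reduction of (B1*B2), ((B3*B4)+B5); result (-2*s^5 - 3*s^4 + 3*s^3 + s^2 - s + 2)/(4*s^4 - 3*s^3 - 8*s^2 + 5*s - 2)
That last expression is T(s), already simplified. Scaling its denominator by 1/4 (the reciprocal of the leading coefficient) yields the monic denominator.

Hence the answer: s^4 - 3*s^3/4 - 2*s^2 + 5*s/4 - 1/2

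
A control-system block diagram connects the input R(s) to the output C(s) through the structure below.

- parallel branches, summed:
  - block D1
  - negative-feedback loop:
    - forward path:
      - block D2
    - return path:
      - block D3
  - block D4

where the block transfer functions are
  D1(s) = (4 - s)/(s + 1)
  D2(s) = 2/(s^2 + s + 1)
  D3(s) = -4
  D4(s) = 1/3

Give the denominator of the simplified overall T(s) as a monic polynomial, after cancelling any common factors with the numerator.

(1) collapse the loop (D2 forward, D3 return), giving 2/(s^2 + s - 7)
(2) combine D1, [D2/(1+D2*D3)], D4 in parallel, giving (-2*s^3 + 11*s^2 + 33*s - 85)/(3*s^3 + 6*s^2 - 18*s - 21)
Step 2 gives the fully reduced T(s), with no common factor left to cancel. The denominator's leading coefficient is 3, so divide each of its coefficients by 3 to get the monic form.

Hence the answer: s^3 + 2*s^2 - 6*s - 7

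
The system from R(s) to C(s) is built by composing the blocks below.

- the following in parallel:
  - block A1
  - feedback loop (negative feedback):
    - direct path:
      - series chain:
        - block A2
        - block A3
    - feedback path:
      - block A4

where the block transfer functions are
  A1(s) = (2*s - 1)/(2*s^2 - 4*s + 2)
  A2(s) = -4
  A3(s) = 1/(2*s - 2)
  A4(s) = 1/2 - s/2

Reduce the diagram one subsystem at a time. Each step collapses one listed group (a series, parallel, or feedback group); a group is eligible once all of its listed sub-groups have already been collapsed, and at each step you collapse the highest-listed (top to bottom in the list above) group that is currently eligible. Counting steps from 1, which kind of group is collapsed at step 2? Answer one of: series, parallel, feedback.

Step 1. multiply A2, A3 (series)
Step 2. reduce the feedback loop with forward (A2*A3) and return A4
Step 3. reduce the parallel group A1, [(A2*A3)/(1+(A2*A3)*A4)]
Step 2 collapses a feedback group.

Final answer: feedback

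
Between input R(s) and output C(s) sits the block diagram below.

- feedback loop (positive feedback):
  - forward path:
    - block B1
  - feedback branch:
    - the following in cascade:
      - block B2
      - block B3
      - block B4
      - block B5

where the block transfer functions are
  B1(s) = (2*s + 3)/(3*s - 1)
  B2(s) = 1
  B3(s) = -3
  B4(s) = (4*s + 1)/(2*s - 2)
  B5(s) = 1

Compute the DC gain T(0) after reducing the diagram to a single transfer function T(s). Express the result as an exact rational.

1. combine B2, B3, B4, B5 in series, giving (-12*s - 3)/(2*s - 2)
2. feedback reduction of B1, (B2*B3*B4*B5), giving (4*s^2 + 2*s - 6)/(30*s^2 + 34*s + 11)
Evaluating the step-2 result (the overall T(s)) at s = 0 gives T(0) = -6/11.

Hence the answer: -6/11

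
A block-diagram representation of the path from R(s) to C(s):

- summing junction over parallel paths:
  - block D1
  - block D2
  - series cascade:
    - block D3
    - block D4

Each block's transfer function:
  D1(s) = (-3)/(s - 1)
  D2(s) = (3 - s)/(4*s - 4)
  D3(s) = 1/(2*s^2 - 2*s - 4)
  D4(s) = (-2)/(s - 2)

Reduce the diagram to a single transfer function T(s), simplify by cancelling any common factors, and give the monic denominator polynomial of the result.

Answer: s^4 - 4*s^3 + 3*s^2 + 4*s - 4

Working:
Step 1: series reduction of D3, D4 gives (-1)/(s^3 - 3*s^2 + 4)
Step 2: reduce the parallel group D1, D2, (D3*D4) gives (-s^4 - 6*s^3 + 27*s^2 - 8*s - 32)/(4*s^4 - 16*s^3 + 12*s^2 + 16*s - 16)
No further cancellation is possible in the step-2 result, so that is T(s). Its denominator becomes monic after dividing by the leading coefficient 4.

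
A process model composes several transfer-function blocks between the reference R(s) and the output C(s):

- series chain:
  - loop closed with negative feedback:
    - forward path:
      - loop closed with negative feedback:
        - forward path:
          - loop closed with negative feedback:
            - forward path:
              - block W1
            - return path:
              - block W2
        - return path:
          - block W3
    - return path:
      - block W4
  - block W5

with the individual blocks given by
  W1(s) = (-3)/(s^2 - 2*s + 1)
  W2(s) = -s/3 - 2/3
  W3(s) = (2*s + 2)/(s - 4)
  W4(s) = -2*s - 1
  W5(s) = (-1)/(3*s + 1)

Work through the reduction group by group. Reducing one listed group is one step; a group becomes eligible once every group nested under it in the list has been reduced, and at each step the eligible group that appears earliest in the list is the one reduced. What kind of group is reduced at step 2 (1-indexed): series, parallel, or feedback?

Answer: feedback

Working:
Step 1. close the feedback loop around W1, W2
Step 2. reduce the feedback loop with forward [W1/(1+W1*W2)] and return W3
Step 3. feedback reduction of [[W1/(1+W1*W2)]/(1+[W1/(1+W1*W2)]*W3)], W4
Step 4. multiply [[[W1/(1+W1*W2)]/(1+[W1/(1+W1*W2)]*W3)]/(1+[[W1/(1+W1*W2)]/(1+[W1/(1+W1*W2)]*W3)]*W4)], W5 (series)
The group at step 2 is a feedback group.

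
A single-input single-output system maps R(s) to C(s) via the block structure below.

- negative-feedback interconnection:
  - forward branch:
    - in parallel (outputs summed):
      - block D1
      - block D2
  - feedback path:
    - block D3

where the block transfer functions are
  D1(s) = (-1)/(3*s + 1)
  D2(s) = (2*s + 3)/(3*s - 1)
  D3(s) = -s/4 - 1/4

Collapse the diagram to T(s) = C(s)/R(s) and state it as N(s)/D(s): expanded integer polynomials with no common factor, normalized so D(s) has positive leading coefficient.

The answer is (-12*s^2 - 16*s - 8)/(3*s^3 - 11*s^2 + 6*s + 4).

Reasoning:
Step 1. combine D1, D2 in parallel, giving (6*s^2 + 8*s + 4)/(9*s^2 - 1)
Step 2. feedback reduction of (D1+D2), D3 - this is the overall T(s), already in the required normalized form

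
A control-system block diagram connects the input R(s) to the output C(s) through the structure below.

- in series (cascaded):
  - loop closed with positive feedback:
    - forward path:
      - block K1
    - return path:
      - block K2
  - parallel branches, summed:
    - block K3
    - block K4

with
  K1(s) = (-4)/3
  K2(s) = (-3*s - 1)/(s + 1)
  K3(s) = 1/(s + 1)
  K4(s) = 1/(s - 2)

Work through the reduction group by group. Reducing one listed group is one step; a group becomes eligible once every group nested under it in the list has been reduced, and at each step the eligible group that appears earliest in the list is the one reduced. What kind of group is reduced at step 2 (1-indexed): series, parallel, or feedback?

Reducing step by step:

1. reduce the feedback loop with forward K1 and return K2
2. sum the parallel branches K3, K4
3. cascade [K1/(1-K1*K2)], (K3+K4)
At step 2 the group reduced is parallel.

Answer: parallel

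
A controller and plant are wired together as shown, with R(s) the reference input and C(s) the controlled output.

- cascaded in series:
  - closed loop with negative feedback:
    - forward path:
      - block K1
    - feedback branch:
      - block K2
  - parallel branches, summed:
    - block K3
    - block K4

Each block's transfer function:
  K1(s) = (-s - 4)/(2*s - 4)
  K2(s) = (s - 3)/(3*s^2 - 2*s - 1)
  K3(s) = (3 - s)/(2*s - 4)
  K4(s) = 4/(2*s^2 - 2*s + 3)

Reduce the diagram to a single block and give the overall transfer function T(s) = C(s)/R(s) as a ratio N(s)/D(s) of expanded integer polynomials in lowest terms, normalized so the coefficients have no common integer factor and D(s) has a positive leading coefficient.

Step 1 - close the feedback loop around K1, K2: (-3*s^3 - 10*s^2 + 9*s + 4)/(6*s^3 - 17*s^2 + 5*s + 16)
Step 2 - combine K3, K4 in parallel: (-2*s^3 + 8*s^2 - s - 7)/(4*s^3 - 12*s^2 + 14*s - 12)
Step 3 - cascade [K1/(1+K1*K2)], (K3+K4), giving the overall T(s)

Hence the answer: (6*s^6 - 4*s^5 - 95*s^4 + 95*s^3 + 93*s^2 - 67*s - 28)/(24*s^6 - 140*s^5 + 308*s^4 - 306*s^3 + 82*s^2 + 164*s - 192)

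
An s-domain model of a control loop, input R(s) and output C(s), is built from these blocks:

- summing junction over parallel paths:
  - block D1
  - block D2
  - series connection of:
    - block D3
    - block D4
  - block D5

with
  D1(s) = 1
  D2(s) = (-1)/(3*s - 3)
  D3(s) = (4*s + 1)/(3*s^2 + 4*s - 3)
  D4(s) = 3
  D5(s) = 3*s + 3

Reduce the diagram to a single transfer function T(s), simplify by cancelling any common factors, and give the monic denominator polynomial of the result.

Reducing step by step:

(1) multiply D3, D4 (series); result (12*s + 3)/(3*s^2 + 4*s - 3)
(2) combine D1, D2, (D3*D4), D5 in parallel; result (27*s^4 + 45*s^3 - 18*s^2 - 88*s + 30)/(9*s^3 + 3*s^2 - 21*s + 9)
Step 2 gives the fully reduced T(s), with no common factor left to cancel. The denominator's leading coefficient is 9, so divide each of its coefficients by 9 to get the monic form.

Answer: s^3 + s^2/3 - 7*s/3 + 1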